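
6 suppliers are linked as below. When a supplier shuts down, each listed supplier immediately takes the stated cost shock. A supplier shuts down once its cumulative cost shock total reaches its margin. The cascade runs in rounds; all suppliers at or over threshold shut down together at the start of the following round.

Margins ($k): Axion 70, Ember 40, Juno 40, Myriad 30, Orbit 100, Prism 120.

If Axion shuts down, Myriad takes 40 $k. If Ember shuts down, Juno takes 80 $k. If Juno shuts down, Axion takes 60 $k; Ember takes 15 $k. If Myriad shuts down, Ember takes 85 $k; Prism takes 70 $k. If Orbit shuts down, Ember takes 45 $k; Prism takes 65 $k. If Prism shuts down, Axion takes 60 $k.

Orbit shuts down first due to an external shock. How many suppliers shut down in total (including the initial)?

Round 1 — Orbit shuts down (initial).
  Ember: +45 → 45 ≥ 40
  Prism: +65 → 65 < 120
Round 2 — Ember shuts down.
  Juno: +80 → 80 ≥ 40
Round 3 — Juno shuts down.
  Axion: +60 → 60 < 70
No further shutdowns.

3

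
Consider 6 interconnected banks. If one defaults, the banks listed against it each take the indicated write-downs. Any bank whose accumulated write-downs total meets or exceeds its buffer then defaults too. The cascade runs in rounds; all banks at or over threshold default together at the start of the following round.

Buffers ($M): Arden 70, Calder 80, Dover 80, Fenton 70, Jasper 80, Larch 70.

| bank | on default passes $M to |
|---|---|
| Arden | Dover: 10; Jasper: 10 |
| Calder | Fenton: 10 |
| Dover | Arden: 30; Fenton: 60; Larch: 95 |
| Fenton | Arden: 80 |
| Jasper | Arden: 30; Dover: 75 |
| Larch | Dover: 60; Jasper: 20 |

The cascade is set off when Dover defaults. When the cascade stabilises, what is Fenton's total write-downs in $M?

60

Round 1 — Dover defaults (initial).
  Arden: +30 → 30 < 70
  Fenton: +60 → 60 < 70
  Larch: +95 → 95 ≥ 70
Round 2 — Larch defaults.
  Jasper: +20 → 20 < 80
No further defaults.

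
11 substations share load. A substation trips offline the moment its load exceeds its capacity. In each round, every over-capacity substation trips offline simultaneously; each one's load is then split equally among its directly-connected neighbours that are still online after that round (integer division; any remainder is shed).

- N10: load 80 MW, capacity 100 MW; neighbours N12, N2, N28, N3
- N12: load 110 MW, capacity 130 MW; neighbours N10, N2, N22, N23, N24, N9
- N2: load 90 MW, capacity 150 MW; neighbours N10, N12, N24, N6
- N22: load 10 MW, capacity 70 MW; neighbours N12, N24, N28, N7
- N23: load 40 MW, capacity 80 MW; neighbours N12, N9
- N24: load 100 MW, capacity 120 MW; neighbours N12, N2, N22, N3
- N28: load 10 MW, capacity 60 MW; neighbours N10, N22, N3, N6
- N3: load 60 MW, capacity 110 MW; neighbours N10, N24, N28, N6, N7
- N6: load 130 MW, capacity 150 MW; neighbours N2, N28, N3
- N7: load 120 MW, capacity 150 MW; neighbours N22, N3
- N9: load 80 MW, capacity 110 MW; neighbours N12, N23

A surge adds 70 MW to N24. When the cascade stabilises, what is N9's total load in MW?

Round 1 — N24 at 170 > 120. N24 trips offline.
  N24 sheds 170 MW to N12, N2, N22, N3: 42 each (2 lost).
    N12: 110+42 = 152 > 130
    N2: 90+42 = 132 ≤ 150
    N22: 10+42 = 52 ≤ 70
    N3: 60+42 = 102 ≤ 110
Round 2 — N12 trips offline.
  N12 sheds 152 MW to N10, N2, N22, N23, N9: 30 each (2 lost).
    N10: 80+30 = 110 > 100
    N2: 132+30 = 162 > 150
    N22: 52+30 = 82 > 70
    N23: 40+30 = 70 ≤ 80
    N9: 80+30 = 110 ≤ 110
Round 3 — N10, N2, N22 trip offline.
  N10 sheds 110 MW to N28, N3: 55 each.
    N28: 10+55 = 65 > 60
    N3: 102+55 = 157 > 110
  N2 sheds 162 MW to N6: 162 each.
    N6: 130+162 = 292 > 150
  N22 sheds 82 MW to N28, N7: 41 each.
    N28: 65+41 = 106 > 60
    N7: 120+41 = 161 > 150
Round 4 — N28, N3, N6, N7 trip offline.
  N28 sheds 106 MW: no online neighbours, lost.
  N3 sheds 157 MW: no online neighbours, lost.
  N6 sheds 292 MW: no online neighbours, lost.
  N7 sheds 161 MW: no online neighbours, lost.
No further trips.

110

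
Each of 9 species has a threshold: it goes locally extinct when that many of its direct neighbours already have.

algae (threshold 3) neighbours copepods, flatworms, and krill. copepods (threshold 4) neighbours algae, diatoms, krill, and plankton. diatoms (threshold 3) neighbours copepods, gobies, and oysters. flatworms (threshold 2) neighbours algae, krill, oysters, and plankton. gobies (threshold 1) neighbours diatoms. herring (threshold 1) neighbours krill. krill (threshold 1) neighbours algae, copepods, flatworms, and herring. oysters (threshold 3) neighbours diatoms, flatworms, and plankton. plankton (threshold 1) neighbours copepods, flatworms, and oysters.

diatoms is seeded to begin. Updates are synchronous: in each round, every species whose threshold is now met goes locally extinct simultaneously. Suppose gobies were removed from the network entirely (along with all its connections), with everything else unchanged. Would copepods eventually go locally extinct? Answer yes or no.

With gobies removed:
Round 1 — diatoms goes locally extinct (initial).
Round 2 — no new extinctions; cascade stops.

no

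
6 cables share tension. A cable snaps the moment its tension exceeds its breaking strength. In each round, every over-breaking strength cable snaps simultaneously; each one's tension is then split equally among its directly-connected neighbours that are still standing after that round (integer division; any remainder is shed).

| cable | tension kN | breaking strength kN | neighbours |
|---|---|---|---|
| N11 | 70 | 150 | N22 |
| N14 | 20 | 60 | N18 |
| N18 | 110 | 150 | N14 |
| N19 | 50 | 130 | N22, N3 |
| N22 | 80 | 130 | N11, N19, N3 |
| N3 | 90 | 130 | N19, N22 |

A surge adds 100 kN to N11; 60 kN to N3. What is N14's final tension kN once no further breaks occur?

20

Round 1 — N11 at 170 > 150; N3 at 150 > 130. N11, N3 snap.
  N11 sheds 170 kN to N22: 170 each.
    N22: 80+170 = 250 > 130
  N3 sheds 150 kN to N19, N22: 75 each.
    N19: 50+75 = 125 ≤ 130
    N22: 250+75 = 325 > 130
Round 2 — N22 snaps.
  N22 sheds 325 kN to N19: 325 each.
    N19: 125+325 = 450 > 130
Round 3 — N19 snaps.
  N19 sheds 450 kN: no online neighbours, lost.
No further breaks.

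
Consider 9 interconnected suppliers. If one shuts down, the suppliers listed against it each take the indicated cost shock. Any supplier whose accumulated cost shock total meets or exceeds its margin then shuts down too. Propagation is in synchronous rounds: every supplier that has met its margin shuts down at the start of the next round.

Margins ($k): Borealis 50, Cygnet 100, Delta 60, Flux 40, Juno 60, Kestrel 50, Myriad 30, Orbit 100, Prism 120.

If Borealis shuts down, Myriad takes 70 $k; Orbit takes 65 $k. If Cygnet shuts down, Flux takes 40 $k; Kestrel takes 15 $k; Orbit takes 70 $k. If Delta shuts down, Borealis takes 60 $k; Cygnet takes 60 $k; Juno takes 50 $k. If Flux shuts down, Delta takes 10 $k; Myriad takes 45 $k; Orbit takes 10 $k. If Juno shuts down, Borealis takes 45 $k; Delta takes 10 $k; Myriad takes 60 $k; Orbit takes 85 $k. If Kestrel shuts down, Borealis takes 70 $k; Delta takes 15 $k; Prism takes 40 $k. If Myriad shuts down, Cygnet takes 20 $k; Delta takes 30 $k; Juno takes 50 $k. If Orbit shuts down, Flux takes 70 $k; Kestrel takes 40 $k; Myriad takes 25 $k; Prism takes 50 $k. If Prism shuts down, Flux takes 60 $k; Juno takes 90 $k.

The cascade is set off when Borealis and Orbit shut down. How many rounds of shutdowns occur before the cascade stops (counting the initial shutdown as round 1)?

Round 1 — Borealis, Orbit shut down (initial).
  Flux: +70 → 70 ≥ 40
  Kestrel: +40 → 40 < 50
  Myriad: +70+25 → 95 ≥ 30
  Prism: +50 → 50 < 120
Round 2 — Flux, Myriad shut down.
  Cygnet: +20 → 20 < 100
  Delta: +10+30 → 40 < 60
  Juno: +50 → 50 < 60
No further shutdowns.

2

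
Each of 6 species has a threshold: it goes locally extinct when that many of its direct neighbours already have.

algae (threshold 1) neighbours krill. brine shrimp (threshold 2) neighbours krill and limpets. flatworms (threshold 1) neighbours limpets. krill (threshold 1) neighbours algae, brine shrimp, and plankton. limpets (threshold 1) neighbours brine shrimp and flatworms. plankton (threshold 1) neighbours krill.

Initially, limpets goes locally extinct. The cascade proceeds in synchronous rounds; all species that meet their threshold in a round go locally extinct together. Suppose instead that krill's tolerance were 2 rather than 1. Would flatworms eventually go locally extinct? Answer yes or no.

yes

With krill's tolerance at 2:
Round 1 — limpets goes locally extinct (initial).
Round 2 — checking thresholds:
  brine shrimp: 1 of 2 neighbours < 2, not yet.
  flatworms: 1 of 1 neighbours ≥ 1, goes locally extinct.
Round 3 — no new extinctions; cascade stops.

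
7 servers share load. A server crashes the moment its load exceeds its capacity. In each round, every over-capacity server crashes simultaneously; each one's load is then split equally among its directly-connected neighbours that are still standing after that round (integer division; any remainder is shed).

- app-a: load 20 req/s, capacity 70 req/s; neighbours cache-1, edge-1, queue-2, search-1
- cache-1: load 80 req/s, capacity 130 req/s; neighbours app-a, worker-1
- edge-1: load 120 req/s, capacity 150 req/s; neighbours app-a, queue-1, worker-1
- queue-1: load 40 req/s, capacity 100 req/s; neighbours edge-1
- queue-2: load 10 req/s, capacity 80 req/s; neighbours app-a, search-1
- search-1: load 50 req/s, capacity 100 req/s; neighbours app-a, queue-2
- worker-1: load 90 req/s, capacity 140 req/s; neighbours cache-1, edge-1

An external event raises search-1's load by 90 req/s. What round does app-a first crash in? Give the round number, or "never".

Round 1 — search-1 at 140 > 100. search-1 crashes.
  search-1 sheds 140 req/s to app-a, queue-2: 70 each.
    app-a: 20+70 = 90 > 70
    queue-2: 10+70 = 80 ≤ 80
Round 2 — app-a crashes.
  app-a sheds 90 req/s to cache-1, edge-1, queue-2: 30 each.
    cache-1: 80+30 = 110 ≤ 130
    edge-1: 120+30 = 150 ≤ 150
    queue-2: 80+30 = 110 > 80
Round 3 — queue-2 crashes.
  queue-2 sheds 110 req/s: no online neighbours, lost.
No further crashes.

2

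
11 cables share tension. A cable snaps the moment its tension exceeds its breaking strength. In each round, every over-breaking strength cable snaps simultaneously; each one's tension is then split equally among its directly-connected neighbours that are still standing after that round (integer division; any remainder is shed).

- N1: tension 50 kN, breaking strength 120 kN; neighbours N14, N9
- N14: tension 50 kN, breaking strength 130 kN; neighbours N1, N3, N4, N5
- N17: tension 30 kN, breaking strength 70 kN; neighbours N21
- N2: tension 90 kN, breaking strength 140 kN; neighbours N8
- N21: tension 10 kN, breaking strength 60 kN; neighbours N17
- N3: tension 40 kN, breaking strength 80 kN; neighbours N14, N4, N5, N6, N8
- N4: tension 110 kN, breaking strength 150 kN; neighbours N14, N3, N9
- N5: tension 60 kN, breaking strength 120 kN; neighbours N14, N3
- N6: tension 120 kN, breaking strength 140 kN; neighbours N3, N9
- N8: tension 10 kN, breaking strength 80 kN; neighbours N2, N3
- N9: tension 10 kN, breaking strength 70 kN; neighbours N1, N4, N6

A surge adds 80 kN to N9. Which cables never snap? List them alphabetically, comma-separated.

Round 1 — N9 at 90 > 70. N9 snaps.
  N9 sheds 90 kN to N1, N4, N6: 30 each.
    N1: 50+30 = 80 ≤ 120
    N4: 110+30 = 140 ≤ 150
    N6: 120+30 = 150 > 140
Round 2 — N6 snaps.
  N6 sheds 150 kN to N3: 150 each.
    N3: 40+150 = 190 > 80
Round 3 — N3 snaps.
  N3 sheds 190 kN to N14, N4, N5, N8: 47 each (2 lost).
    N14: 50+47 = 97 ≤ 130
    N4: 140+47 = 187 > 150
    N5: 60+47 = 107 ≤ 120
    N8: 10+47 = 57 ≤ 80
Round 4 — N4 snaps.
  N4 sheds 187 kN to N14: 187 each.
    N14: 97+187 = 284 > 130
Round 5 — N14 snaps.
  N14 sheds 284 kN to N1, N5: 142 each.
    N1: 80+142 = 222 > 120
    N5: 107+142 = 249 > 120
Round 6 — N1, N5 snap.
  N1 sheds 222 kN: no online neighbours, lost.
  N5 sheds 249 kN: no online neighbours, lost.
No further breaks.

N17, N2, N21, N8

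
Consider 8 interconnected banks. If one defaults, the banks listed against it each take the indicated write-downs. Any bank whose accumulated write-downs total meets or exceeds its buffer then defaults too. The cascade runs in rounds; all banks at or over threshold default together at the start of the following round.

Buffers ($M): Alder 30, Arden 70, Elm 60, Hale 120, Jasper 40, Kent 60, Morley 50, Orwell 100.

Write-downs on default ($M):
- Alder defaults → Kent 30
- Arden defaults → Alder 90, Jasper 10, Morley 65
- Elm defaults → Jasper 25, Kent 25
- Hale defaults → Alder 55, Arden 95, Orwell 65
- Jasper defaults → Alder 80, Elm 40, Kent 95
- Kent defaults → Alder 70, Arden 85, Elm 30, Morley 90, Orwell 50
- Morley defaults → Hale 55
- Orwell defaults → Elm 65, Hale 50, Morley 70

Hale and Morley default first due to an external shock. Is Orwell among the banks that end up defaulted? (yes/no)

Round 1 — Hale, Morley default (initial).
  Alder: +55 → 55 ≥ 30
  Arden: +95 → 95 ≥ 70
  Orwell: +65 → 65 < 100
Round 2 — Alder, Arden default.
  Jasper: +10 → 10 < 40
  Kent: +30 → 30 < 60
No further defaults.

no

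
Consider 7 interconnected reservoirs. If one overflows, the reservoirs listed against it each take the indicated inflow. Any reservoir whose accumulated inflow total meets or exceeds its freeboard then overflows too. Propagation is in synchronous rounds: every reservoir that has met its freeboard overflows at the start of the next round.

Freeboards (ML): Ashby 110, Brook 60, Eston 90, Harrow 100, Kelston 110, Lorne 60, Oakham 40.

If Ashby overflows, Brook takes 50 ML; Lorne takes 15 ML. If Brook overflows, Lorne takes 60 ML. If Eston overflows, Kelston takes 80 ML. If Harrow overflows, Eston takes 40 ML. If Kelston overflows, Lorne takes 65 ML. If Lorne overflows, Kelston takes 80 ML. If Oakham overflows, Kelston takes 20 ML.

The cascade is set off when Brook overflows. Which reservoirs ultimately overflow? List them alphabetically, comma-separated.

Brook, Lorne

Round 1 — Brook overflows (initial).
  Lorne: +60 → 60 ≥ 60
Round 2 — Lorne overflows.
  Kelston: +80 → 80 < 110
No further overflows.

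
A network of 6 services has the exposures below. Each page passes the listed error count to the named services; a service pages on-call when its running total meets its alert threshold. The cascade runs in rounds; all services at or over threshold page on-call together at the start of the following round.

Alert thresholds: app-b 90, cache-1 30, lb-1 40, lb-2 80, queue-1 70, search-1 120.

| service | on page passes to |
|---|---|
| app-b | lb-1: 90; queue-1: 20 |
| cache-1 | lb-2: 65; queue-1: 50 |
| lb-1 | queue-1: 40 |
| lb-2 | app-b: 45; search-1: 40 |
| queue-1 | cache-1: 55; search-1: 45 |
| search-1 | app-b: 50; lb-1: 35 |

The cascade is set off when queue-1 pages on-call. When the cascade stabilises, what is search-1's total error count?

Round 1 — queue-1 pages on-call (initial).
  cache-1: +55 → 55 ≥ 30
  search-1: +45 → 45 < 120
Round 2 — cache-1 pages on-call.
  lb-2: +65 → 65 < 80
No further pages.

45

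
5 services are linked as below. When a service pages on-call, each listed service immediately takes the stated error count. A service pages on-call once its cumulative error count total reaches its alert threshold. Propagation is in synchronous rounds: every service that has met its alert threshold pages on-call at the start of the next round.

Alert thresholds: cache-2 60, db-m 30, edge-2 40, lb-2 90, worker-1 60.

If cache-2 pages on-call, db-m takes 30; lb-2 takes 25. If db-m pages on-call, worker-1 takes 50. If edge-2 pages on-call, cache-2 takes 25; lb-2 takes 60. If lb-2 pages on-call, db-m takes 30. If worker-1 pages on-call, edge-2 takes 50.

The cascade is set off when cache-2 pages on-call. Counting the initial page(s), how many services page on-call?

Round 1 — cache-2 pages on-call (initial).
  db-m: +30 → 30 ≥ 30
  lb-2: +25 → 25 < 90
Round 2 — db-m pages on-call.
  worker-1: +50 → 50 < 60
No further pages.

2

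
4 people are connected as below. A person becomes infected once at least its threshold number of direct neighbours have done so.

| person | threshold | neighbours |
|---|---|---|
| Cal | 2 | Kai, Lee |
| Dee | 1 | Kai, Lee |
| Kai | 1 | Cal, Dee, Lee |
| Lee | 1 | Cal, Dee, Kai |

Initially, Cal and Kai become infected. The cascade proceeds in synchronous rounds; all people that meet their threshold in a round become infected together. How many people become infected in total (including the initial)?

Round 1 — Cal, Kai become infected (initial).
Round 2 — checking thresholds:
  Dee: 1 of 2 neighbours ≥ 1, becomes infected.
  Lee: 2 of 3 neighbours ≥ 1, becomes infected.
Round 3 — no new infections; cascade stops.

4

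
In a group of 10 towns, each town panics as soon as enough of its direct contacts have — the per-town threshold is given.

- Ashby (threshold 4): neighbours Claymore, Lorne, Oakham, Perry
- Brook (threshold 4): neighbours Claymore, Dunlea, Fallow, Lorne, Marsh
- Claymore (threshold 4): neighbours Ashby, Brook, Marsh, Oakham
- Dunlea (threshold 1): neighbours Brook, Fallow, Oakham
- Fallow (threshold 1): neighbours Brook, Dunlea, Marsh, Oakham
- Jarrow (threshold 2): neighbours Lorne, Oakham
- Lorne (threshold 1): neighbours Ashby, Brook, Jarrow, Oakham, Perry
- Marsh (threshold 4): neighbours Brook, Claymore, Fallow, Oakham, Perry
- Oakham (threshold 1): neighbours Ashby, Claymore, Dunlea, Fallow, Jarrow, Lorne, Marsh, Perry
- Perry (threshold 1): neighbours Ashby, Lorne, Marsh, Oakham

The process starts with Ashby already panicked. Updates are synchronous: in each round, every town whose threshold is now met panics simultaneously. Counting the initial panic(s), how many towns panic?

7

Round 1 — Ashby panics (initial).
Round 2 — checking thresholds:
  Claymore: 1 of 4 neighbours < 4, holds.
  Lorne: 1 of 5 neighbours ≥ 1, panics.
  Oakham: 1 of 8 neighbours ≥ 1, panics.
  Perry: 1 of 4 neighbours ≥ 1, panics.
Round 3 — checking thresholds:
  Brook: 1 of 5 neighbours < 4, holds.
  Claymore: 2 of 4 neighbours < 4, holds.
  Dunlea: 1 of 3 neighbours ≥ 1, panics.
  Fallow: 1 of 4 neighbours ≥ 1, panics.
  Jarrow: 2 of 2 neighbours ≥ 2, panics.
  Marsh: 2 of 5 neighbours < 4, holds.
Round 4 — no new panics; cascade stops.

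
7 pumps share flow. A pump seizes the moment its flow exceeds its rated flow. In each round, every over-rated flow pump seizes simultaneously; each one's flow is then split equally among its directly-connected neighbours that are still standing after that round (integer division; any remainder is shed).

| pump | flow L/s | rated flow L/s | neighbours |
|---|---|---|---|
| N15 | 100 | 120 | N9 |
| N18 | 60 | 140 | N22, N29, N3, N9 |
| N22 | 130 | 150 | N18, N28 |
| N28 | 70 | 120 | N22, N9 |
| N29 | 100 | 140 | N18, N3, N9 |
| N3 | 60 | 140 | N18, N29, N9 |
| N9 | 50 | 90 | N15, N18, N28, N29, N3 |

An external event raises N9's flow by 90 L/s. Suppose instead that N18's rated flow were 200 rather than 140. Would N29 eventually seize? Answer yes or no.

With N18's rated flow at 200:
Round 1 — N9 at 140 > 90. N9 seizes.
  N9 sheds 140 L/s to N15, N18, N28, N29, N3: 28 each.
    N15: 100+28 = 128 > 120
    N18: 60+28 = 88 ≤ 200
    N28: 70+28 = 98 ≤ 120
    N29: 100+28 = 128 ≤ 140
    N3: 60+28 = 88 ≤ 140
Round 2 — N15 seizes.
  N15 sheds 128 L/s: no online neighbours, lost.
No further seizures.

no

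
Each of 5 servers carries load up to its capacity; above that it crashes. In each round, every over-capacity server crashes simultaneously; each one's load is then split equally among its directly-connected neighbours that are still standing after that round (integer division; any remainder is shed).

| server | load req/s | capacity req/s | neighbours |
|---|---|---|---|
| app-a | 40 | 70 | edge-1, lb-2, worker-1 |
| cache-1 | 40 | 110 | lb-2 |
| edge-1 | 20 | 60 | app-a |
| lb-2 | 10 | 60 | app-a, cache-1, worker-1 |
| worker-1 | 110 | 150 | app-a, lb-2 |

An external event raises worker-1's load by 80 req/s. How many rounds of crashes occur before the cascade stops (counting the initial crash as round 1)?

Round 1 — worker-1 at 190 > 150. worker-1 crashes.
  worker-1 sheds 190 req/s to app-a, lb-2: 95 each.
    app-a: 40+95 = 135 > 70
    lb-2: 10+95 = 105 > 60
Round 2 — app-a, lb-2 crash.
  app-a sheds 135 req/s to edge-1: 135 each.
    edge-1: 20+135 = 155 > 60
  lb-2 sheds 105 req/s to cache-1: 105 each.
    cache-1: 40+105 = 145 > 110
Round 3 — cache-1, edge-1 crash.
  cache-1 sheds 145 req/s: no online neighbours, lost.
  edge-1 sheds 155 req/s: no online neighbours, lost.
No further crashes.

3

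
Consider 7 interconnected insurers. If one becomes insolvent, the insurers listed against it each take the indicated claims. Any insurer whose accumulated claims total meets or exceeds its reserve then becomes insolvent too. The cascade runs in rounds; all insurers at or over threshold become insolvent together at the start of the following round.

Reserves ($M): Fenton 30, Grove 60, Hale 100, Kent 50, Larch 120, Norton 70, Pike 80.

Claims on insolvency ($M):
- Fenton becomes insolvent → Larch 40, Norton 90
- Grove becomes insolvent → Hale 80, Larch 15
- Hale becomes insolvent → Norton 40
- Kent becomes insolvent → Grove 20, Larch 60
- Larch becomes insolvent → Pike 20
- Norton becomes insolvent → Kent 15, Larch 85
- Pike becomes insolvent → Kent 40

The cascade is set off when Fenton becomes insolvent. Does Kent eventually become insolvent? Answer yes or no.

Round 1 — Fenton becomes insolvent (initial).
  Larch: +40 → 40 < 120
  Norton: +90 → 90 ≥ 70
Round 2 — Norton becomes insolvent.
  Kent: +15 → 15 < 50
  Larch: +85 → 125 ≥ 120
Round 3 — Larch becomes insolvent.
  Pike: +20 → 20 < 80
No further insolvencies.

no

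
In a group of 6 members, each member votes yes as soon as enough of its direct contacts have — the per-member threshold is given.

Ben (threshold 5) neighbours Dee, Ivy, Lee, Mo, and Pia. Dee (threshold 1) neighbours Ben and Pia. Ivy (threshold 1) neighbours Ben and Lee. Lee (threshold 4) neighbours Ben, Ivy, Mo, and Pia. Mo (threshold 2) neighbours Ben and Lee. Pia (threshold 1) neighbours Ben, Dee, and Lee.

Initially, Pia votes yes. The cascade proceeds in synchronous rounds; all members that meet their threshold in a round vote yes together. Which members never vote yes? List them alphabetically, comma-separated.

Round 1 — Pia votes yes (initial).
Round 2 — checking thresholds:
  Ben: 1 of 5 neighbours < 5, holds.
  Dee: 1 of 2 neighbours ≥ 1, votes yes.
  Lee: 1 of 4 neighbours < 4, holds.
Round 3 — no new yes votes; cascade stops.

Ben, Ivy, Lee, Mo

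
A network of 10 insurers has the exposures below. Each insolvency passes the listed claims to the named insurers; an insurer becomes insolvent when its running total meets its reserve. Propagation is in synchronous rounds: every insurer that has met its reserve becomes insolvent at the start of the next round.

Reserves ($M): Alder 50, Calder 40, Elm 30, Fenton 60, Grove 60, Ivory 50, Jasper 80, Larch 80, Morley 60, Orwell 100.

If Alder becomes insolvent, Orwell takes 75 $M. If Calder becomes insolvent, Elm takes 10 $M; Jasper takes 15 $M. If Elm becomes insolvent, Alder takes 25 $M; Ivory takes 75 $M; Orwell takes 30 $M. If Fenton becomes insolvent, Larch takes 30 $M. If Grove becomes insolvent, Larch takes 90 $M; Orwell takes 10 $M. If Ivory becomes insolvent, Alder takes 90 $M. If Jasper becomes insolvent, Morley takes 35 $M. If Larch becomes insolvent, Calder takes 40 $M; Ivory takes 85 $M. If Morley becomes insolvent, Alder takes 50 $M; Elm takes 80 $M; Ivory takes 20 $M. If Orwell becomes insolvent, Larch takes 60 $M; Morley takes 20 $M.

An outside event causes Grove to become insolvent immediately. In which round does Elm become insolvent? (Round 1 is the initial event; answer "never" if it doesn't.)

never

Round 1 — Grove becomes insolvent (initial).
  Larch: +90 → 90 ≥ 80
  Orwell: +10 → 10 < 100
Round 2 — Larch becomes insolvent.
  Calder: +40 → 40 ≥ 40
  Ivory: +85 → 85 ≥ 50
Round 3 — Calder, Ivory become insolvent.
  Alder: +90 → 90 ≥ 50
  Elm: +10 → 10 < 30
  Jasper: +15 → 15 < 80
Round 4 — Alder becomes insolvent.
  Orwell: +75 → 85 < 100
No further insolvencies.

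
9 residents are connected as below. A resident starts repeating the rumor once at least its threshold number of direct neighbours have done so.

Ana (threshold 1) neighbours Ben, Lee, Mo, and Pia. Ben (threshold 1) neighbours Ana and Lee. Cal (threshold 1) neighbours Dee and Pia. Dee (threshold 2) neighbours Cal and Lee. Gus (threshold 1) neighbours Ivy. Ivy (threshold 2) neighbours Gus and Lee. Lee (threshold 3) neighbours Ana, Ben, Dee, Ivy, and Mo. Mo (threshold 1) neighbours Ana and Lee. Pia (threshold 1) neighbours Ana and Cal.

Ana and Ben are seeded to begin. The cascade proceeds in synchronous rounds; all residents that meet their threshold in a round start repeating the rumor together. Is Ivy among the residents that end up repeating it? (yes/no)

Round 1 — Ana, Ben start repeating the rumor (initial).
Round 2 — checking thresholds:
  Lee: 2 of 5 neighbours < 3, below threshold.
  Mo: 1 of 2 neighbours ≥ 1, starts repeating the rumor.
  Pia: 1 of 2 neighbours ≥ 1, starts repeating the rumor.
Round 3 — checking thresholds:
  Cal: 1 of 2 neighbours ≥ 1, starts repeating the rumor.
  Lee: 3 of 5 neighbours ≥ 3, starts repeating the rumor.
Round 4 — checking thresholds:
  Dee: 2 of 2 neighbours ≥ 2, starts repeating the rumor.
  Ivy: 1 of 2 neighbours < 2, below threshold.
Round 5 — no new spreads; cascade stops.

no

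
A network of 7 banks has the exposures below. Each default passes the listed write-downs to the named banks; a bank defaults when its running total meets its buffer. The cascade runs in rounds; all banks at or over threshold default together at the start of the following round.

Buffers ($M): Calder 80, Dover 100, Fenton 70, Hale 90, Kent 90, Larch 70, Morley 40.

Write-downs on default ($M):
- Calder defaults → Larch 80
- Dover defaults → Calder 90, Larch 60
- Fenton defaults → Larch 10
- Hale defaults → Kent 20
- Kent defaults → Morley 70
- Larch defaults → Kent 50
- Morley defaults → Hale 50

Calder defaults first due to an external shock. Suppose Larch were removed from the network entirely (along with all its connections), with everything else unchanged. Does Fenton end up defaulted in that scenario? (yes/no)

With Larch removed:
Round 1 — Calder defaults (initial).
No further defaults.

no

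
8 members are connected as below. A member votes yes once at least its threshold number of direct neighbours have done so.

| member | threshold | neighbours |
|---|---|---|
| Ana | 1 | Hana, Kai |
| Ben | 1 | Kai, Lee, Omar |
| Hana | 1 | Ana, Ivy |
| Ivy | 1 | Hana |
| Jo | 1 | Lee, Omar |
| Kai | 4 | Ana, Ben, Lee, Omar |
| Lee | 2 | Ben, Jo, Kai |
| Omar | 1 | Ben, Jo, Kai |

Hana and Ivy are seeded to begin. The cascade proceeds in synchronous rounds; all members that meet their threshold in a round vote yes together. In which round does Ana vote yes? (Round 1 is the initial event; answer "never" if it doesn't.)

Round 1 — Hana, Ivy vote yes (initial).
Round 2 — checking thresholds:
  Ana: 1 of 2 neighbours ≥ 1, votes yes.
Round 3 — no new yes votes; cascade stops.

2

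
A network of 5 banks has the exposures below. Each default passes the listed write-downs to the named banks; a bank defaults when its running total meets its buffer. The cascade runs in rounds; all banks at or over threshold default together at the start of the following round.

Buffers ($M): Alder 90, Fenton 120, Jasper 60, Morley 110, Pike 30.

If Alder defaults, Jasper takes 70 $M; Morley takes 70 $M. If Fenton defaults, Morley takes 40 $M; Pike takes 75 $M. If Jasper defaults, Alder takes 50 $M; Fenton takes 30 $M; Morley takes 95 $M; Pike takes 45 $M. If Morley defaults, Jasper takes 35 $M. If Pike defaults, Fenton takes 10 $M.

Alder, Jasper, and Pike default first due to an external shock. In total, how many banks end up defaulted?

Round 1 — Alder, Jasper, Pike default (initial).
  Fenton: +30+10 → 40 < 120
  Morley: +70+95 → 165 ≥ 110
Round 2 — Morley defaults.
No further defaults.

4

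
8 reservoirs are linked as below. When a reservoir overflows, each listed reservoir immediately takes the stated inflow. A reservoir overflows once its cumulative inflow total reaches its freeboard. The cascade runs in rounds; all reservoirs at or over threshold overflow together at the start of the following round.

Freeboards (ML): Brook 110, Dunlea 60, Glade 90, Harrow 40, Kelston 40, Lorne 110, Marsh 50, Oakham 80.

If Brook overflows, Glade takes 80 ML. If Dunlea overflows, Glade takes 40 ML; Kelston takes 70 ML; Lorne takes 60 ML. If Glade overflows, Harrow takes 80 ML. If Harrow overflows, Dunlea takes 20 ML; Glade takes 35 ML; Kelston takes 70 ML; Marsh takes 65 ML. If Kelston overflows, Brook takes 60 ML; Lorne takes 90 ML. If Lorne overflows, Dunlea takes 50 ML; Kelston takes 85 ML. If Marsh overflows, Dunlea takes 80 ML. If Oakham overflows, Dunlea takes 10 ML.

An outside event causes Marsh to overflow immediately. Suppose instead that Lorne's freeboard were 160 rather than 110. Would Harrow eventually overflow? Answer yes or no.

With Lorne's freeboard at 160:
Round 1 — Marsh overflows (initial).
  Dunlea: +80 → 80 ≥ 60
Round 2 — Dunlea overflows.
  Glade: +40 → 40 < 90
  Kelston: +70 → 70 ≥ 40
  Lorne: +60 → 60 < 160
Round 3 — Kelston overflows.
  Brook: +60 → 60 < 110
  Lorne: +90 → 150 < 160
No further overflows.

no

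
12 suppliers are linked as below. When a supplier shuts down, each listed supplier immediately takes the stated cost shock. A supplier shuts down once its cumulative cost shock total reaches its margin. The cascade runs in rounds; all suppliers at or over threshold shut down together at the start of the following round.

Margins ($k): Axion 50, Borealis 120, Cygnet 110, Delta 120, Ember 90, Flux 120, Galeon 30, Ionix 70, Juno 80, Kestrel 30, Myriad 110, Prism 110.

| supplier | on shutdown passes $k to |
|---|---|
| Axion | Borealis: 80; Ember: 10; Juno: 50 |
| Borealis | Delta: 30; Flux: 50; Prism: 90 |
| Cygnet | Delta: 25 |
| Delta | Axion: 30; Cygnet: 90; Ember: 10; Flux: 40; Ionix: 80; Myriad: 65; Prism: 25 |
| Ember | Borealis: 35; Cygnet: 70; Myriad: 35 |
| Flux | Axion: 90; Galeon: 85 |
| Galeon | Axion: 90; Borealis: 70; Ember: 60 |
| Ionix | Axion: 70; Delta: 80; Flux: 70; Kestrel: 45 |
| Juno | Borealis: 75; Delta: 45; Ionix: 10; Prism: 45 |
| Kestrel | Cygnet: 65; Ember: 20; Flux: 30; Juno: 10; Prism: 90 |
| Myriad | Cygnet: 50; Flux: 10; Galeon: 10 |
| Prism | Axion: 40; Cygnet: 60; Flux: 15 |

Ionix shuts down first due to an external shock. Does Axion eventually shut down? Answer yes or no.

Round 1 — Ionix shuts down (initial).
  Axion: +70 → 70 ≥ 50
  Delta: +80 → 80 < 120
  Flux: +70 → 70 < 120
  Kestrel: +45 → 45 ≥ 30
Round 2 — Axion, Kestrel shut down.
  Borealis: +80 → 80 < 120
  Cygnet: +65 → 65 < 110
  Ember: +10+20 → 30 < 90
  Flux: +30 → 100 < 120
  Juno: +50+10 → 60 < 80
  Prism: +90 → 90 < 110
No further shutdowns.

yes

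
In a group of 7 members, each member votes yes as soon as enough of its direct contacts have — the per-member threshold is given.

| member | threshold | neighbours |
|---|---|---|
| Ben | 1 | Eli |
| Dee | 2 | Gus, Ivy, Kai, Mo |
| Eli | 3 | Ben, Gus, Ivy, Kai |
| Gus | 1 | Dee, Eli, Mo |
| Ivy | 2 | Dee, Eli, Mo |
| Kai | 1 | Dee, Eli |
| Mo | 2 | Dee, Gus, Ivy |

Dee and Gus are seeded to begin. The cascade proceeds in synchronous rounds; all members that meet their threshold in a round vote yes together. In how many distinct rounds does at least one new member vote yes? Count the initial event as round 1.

Round 1 — Dee, Gus vote yes (initial).
Round 2 — checking thresholds:
  Eli: 1 of 4 neighbours < 3, below threshold.
  Ivy: 1 of 3 neighbours < 2, below threshold.
  Kai: 1 of 2 neighbours ≥ 1, votes yes.
  Mo: 2 of 3 neighbours ≥ 2, votes yes.
Round 3 — checking thresholds:
  Eli: 2 of 4 neighbours < 3, below threshold.
  Ivy: 2 of 3 neighbours ≥ 2, votes yes.
Round 4 — checking thresholds:
  Eli: 3 of 4 neighbours ≥ 3, votes yes.
Round 5 — checking thresholds:
  Ben: 1 of 1 neighbours ≥ 1, votes yes.
Round 6 — no new yes votes; cascade stops.

5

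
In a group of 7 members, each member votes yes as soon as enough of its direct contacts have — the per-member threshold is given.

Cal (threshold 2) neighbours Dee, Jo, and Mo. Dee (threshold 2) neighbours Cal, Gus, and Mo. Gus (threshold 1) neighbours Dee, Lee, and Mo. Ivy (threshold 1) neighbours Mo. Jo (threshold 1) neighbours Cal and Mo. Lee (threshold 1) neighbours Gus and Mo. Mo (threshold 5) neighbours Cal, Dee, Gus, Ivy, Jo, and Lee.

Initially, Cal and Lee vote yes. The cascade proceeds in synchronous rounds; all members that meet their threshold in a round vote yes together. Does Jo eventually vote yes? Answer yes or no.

Round 1 — Cal, Lee vote yes (initial).
Round 2 — checking thresholds:
  Dee: 1 of 3 neighbours < 2, below threshold.
  Gus: 1 of 3 neighbours ≥ 1, votes yes.
  Jo: 1 of 2 neighbours ≥ 1, votes yes.
  Mo: 2 of 6 neighbours < 5, below threshold.
Round 3 — checking thresholds:
  Dee: 2 of 3 neighbours ≥ 2, votes yes.
  Mo: 4 of 6 neighbours < 5, below threshold.
Round 4 — checking thresholds:
  Mo: 5 of 6 neighbours ≥ 5, votes yes.
Round 5 — checking thresholds:
  Ivy: 1 of 1 neighbours ≥ 1, votes yes.
Round 6 — no new yes votes; cascade stops.

yes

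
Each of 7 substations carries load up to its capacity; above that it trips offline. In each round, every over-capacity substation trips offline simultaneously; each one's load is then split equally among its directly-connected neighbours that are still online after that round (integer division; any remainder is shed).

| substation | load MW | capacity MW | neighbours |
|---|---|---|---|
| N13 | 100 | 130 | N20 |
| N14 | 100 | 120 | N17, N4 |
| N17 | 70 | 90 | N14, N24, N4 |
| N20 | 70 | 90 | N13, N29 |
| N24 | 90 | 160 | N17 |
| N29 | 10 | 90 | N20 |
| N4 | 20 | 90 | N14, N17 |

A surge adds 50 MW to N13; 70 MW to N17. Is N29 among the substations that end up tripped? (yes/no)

yes

Round 1 — N13 at 150 > 130; N17 at 140 > 90. N13, N17 trip offline.
  N13 sheds 150 MW to N20: 150 each.
    N20: 70+150 = 220 > 90
  N17 sheds 140 MW to N14, N24, N4: 46 each (2 lost).
    N14: 100+46 = 146 > 120
    N24: 90+46 = 136 ≤ 160
    N4: 20+46 = 66 ≤ 90
Round 2 — N14, N20 trip offline.
  N14 sheds 146 MW to N4: 146 each.
    N4: 66+146 = 212 > 90
  N20 sheds 220 MW to N29: 220 each.
    N29: 10+220 = 230 > 90
Round 3 — N29, N4 trip offline.
  N29 sheds 230 MW: no online neighbours, lost.
  N4 sheds 212 MW: no online neighbours, lost.
No further trips.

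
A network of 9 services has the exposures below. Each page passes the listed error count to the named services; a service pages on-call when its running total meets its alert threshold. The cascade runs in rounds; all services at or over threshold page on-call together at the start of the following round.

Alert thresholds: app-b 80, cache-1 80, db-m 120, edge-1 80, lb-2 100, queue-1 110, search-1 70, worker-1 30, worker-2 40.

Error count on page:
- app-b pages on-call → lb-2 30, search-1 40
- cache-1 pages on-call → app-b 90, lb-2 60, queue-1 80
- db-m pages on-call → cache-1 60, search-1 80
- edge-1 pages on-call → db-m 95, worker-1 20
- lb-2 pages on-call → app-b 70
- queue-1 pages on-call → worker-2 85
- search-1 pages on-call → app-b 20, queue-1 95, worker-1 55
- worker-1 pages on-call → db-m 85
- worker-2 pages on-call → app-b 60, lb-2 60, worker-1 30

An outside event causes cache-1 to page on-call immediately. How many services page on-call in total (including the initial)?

Round 1 — cache-1 pages on-call (initial).
  app-b: +90 → 90 ≥ 80
  lb-2: +60 → 60 < 100
  queue-1: +80 → 80 < 110
Round 2 — app-b pages on-call.
  lb-2: +30 → 90 < 100
  search-1: +40 → 40 < 70
No further pages.

2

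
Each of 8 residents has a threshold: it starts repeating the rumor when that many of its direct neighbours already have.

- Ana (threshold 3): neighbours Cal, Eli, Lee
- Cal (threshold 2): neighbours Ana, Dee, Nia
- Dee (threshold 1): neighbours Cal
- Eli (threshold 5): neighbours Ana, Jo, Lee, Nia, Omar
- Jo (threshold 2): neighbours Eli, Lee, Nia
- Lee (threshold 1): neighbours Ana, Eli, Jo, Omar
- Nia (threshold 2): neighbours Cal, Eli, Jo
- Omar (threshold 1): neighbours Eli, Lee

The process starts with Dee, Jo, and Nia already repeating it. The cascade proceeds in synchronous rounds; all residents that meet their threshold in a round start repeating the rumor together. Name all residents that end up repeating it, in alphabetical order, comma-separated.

Round 1 — Dee, Jo, Nia start repeating the rumor (initial).
Round 2 — checking thresholds:
  Cal: 2 of 3 neighbours ≥ 2, starts repeating the rumor.
  Eli: 2 of 5 neighbours < 5, below threshold.
  Lee: 1 of 4 neighbours ≥ 1, starts repeating the rumor.
Round 3 — checking thresholds:
  Ana: 2 of 3 neighbours < 3, below threshold.
  Eli: 3 of 5 neighbours < 5, below threshold.
  Omar: 1 of 2 neighbours ≥ 1, starts repeating the rumor.
Round 4 — no new spreads; cascade stops.

Cal, Dee, Jo, Lee, Nia, Omar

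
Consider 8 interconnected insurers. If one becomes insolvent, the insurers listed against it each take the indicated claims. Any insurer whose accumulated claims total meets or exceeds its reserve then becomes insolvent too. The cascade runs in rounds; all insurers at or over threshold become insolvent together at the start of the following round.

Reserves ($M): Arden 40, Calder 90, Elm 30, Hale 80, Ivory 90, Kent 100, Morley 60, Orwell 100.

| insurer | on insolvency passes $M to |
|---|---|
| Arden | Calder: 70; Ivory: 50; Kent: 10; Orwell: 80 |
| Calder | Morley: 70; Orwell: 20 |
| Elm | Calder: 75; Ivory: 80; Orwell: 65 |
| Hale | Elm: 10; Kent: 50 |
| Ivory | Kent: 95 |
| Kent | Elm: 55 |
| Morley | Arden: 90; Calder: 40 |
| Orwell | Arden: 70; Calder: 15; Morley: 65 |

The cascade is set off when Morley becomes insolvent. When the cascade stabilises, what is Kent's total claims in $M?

Round 1 — Morley becomes insolvent (initial).
  Arden: +90 → 90 ≥ 40
  Calder: +40 → 40 < 90
Round 2 — Arden becomes insolvent.
  Calder: +70 → 110 ≥ 90
  Ivory: +50 → 50 < 90
  Kent: +10 → 10 < 100
  Orwell: +80 → 80 < 100
Round 3 — Calder becomes insolvent.
  Orwell: +20 → 100 ≥ 100
Round 4 — Orwell becomes insolvent.
No further insolvencies.

10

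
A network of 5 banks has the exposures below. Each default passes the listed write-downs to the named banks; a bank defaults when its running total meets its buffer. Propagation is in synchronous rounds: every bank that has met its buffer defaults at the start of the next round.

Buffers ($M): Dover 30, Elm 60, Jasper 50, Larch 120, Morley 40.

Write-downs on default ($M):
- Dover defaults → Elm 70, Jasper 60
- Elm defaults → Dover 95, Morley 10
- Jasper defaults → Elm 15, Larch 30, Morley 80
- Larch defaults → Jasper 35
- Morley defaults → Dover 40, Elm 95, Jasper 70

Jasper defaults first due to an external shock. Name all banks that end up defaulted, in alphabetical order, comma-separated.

Round 1 — Jasper defaults (initial).
  Elm: +15 → 15 < 60
  Larch: +30 → 30 < 120
  Morley: +80 → 80 ≥ 40
Round 2 — Morley defaults.
  Dover: +40 → 40 ≥ 30
  Elm: +95 → 110 ≥ 60
Round 3 — Dover, Elm default.
No further defaults.

Dover, Elm, Jasper, Morley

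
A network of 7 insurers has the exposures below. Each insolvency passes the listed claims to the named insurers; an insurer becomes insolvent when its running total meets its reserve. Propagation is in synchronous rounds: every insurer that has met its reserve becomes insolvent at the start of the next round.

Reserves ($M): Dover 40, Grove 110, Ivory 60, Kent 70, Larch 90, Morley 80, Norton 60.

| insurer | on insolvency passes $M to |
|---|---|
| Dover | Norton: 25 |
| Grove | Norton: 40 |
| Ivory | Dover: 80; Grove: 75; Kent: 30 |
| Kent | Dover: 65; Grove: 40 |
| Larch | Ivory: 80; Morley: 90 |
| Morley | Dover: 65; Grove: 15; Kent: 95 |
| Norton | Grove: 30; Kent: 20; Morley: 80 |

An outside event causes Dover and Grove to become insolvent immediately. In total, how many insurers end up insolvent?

5

Round 1 — Dover, Grove become insolvent (initial).
  Norton: +25+40 → 65 ≥ 60
Round 2 — Norton becomes insolvent.
  Kent: +20 → 20 < 70
  Morley: +80 → 80 ≥ 80
Round 3 — Morley becomes insolvent.
  Kent: +95 → 115 ≥ 70
Round 4 — Kent becomes insolvent.
No further insolvencies.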